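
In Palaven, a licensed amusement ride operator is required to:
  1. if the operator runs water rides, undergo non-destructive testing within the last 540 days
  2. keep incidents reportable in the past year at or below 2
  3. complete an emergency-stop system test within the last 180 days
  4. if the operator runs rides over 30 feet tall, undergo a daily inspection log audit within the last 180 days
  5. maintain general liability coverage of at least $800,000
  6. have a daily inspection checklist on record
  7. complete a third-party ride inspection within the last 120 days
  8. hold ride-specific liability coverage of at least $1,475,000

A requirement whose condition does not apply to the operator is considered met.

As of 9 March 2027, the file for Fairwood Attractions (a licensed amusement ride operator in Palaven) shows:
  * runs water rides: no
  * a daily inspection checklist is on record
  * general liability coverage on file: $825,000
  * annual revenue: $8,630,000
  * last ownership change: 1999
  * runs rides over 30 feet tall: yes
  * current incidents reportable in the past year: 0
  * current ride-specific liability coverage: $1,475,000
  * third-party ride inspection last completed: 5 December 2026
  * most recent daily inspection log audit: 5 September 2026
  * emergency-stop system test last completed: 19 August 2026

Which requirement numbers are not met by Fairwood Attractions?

3, 4

1. condition 'runs water rides' does not hold → requirement n/a → met
2. incidents reportable in the past year 0 ≤ 2 → met
3. emergency-stop system test 202 days ago vs limit 180 → not met
4. condition 'runs rides over 30 feet tall' holds; daily inspection log audit 185 days ago vs limit 180 → not met
5. general liability coverage $825,000 ≥ $800,000 → met
6. daily inspection checklist present → met
7. third-party ride inspection 94 days ago vs limit 120 → met
8. ride-specific liability coverage $1,475,000 ≥ $1,475,000 → met
Not met: 3, 4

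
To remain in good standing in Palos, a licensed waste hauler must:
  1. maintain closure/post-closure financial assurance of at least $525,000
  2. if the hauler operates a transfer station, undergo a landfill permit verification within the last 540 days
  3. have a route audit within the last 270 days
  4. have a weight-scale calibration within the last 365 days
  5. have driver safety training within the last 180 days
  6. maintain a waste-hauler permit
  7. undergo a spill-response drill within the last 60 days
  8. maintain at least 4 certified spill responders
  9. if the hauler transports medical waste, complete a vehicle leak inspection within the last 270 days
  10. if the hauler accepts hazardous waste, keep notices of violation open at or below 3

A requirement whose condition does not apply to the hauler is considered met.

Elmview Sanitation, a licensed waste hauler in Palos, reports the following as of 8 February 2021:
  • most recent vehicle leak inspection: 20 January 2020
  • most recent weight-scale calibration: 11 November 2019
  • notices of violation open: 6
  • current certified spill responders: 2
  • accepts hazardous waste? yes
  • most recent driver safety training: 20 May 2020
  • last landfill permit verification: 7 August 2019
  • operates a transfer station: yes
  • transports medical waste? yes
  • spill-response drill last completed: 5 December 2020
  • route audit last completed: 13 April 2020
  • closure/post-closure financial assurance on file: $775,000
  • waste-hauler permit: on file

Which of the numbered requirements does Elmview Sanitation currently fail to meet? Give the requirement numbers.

1. closure/post-closure financial assurance $775,000 ≥ $525,000 → met
2. condition 'operates a transfer station' holds; landfill permit verification 551 days ago vs limit 540 → not met
3. route audit 301 days ago vs limit 270 → not met
4. weight-scale calibration 455 days ago vs limit 365 → not met
5. driver safety training 264 days ago vs limit 180 → not met
6. waste-hauler permit present → met
7. spill-response drill 65 days ago vs limit 60 → not met
8. certified spill responders 2 < 4 → not met
9. condition 'transports medical waste' holds; vehicle leak inspection 385 days ago vs limit 270 → not met
10. condition 'accepts hazardous waste' holds; notices of violation open 6 > 3 → not met
Not met: 2, 3, 4, 5, 7, 8, 9, 10

2, 3, 4, 5, 7, 8, 9, 10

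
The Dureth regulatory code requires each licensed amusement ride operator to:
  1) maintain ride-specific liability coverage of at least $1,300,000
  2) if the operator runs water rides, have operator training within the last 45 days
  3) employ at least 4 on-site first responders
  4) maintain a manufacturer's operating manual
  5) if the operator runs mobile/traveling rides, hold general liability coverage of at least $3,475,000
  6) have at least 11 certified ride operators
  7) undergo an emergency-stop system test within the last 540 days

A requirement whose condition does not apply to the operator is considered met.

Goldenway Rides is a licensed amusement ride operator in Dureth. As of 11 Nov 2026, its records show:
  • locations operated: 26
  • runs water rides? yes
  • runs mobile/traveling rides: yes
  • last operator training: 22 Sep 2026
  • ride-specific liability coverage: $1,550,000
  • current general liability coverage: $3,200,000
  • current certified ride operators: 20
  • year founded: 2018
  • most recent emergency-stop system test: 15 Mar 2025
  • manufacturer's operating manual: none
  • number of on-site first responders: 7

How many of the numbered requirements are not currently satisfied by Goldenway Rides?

4

1. ride-specific liability coverage $1,550,000 ≥ $1,300,000 → met
2. condition 'runs water rides' holds; operator training 50 days ago vs limit 45 → not met
3. on-site first responders 7 ≥ 4 → met
4. manufacturer's operating manual absent → not met
5. condition 'runs mobile/traveling rides' holds; general liability coverage $3,200,000 < $3,475,000 → not met
6. certified ride operators 20 ≥ 11 → met
7. emergency-stop system test 606 days ago vs limit 540 → not met
Not met: 4 of 7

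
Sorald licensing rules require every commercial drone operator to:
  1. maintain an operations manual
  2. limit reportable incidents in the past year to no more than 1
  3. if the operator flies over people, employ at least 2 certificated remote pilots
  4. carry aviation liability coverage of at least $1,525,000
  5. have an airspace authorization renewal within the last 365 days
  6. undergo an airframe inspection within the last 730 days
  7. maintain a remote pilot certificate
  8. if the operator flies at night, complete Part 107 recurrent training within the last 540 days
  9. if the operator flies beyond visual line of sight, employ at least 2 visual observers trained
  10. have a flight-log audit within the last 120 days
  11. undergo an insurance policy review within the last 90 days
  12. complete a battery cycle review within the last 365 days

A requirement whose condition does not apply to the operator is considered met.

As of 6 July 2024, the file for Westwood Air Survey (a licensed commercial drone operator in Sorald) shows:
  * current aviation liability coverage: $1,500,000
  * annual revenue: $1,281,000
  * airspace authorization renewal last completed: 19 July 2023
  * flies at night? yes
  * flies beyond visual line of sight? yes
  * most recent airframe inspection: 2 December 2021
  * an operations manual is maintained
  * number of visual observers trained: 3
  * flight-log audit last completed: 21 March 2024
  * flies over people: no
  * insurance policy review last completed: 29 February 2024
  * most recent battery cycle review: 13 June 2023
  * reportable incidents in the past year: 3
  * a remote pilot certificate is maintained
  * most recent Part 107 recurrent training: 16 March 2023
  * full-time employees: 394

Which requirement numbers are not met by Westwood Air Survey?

1. operations manual present → met
2. reportable incidents in the past year 3 > 1 → not met
3. condition 'flies over people' does not hold → requirement n/a → met
4. aviation liability coverage $1,500,000 < $1,525,000 → not met
5. airspace authorization renewal 353 days ago vs limit 365 → met
6. airframe inspection 947 days ago vs limit 730 → not met
7. remote pilot certificate present → met
8. condition 'flies at night' holds; Part 107 recurrent training 478 days ago vs limit 540 → met
9. condition 'flies beyond visual line of sight' holds; visual observers trained 3 ≥ 2 → met
10. flight-log audit 107 days ago vs limit 120 → met
11. insurance policy review 128 days ago vs limit 90 → not met
12. battery cycle review 389 days ago vs limit 365 → not met
Not met: 2, 4, 6, 11, 12

2, 4, 6, 11, 12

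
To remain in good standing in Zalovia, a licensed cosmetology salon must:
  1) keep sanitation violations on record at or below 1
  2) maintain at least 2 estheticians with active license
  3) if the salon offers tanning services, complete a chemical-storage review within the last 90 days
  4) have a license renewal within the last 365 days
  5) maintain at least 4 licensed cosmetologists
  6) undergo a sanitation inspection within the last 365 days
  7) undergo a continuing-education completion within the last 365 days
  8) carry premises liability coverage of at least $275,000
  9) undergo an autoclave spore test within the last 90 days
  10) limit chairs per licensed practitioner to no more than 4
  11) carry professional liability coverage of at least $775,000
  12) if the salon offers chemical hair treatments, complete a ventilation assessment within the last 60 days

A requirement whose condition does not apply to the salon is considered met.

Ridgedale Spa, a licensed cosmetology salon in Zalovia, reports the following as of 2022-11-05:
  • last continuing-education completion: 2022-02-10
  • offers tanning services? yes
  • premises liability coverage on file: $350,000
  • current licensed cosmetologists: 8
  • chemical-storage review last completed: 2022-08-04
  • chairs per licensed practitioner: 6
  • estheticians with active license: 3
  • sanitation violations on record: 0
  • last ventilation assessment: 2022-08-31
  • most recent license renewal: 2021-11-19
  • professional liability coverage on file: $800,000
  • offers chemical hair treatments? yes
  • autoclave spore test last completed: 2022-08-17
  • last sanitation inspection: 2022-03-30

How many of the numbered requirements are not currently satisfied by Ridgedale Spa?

1. sanitation violations on record 0 ≤ 1 → met
2. estheticians with active license 3 ≥ 2 → met
3. condition 'offers tanning services' holds; chemical-storage review 93 days ago vs limit 90 → not met
4. license renewal 351 days ago vs limit 365 → met
5. licensed cosmetologists 8 ≥ 4 → met
6. sanitation inspection 220 days ago vs limit 365 → met
7. continuing-education completion 268 days ago vs limit 365 → met
8. premises liability coverage $350,000 ≥ $275,000 → met
9. autoclave spore test 80 days ago vs limit 90 → met
10. chairs per licensed practitioner 6 > 4 → not met
11. professional liability coverage $800,000 ≥ $775,000 → met
12. condition 'offers chemical hair treatments' holds; ventilation assessment 66 days ago vs limit 60 → not met
Not met: 3 of 12

3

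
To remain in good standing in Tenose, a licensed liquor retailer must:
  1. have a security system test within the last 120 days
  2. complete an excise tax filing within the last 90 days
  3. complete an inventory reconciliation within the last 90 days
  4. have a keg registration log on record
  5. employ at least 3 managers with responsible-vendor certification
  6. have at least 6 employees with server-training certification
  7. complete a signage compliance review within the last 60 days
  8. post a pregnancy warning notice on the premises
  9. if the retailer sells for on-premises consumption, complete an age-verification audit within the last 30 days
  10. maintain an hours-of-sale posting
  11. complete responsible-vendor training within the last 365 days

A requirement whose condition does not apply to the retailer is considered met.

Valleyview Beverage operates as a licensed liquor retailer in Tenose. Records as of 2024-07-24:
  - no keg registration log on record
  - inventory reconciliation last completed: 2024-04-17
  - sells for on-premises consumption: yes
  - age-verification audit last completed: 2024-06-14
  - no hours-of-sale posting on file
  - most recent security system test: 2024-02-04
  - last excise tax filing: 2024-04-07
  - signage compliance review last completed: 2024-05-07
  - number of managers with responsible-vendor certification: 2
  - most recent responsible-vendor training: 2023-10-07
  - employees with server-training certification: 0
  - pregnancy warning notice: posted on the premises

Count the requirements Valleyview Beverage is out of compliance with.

1. security system test 171 days ago vs limit 120 → not met
2. excise tax filing 108 days ago vs limit 90 → not met
3. inventory reconciliation 98 days ago vs limit 90 → not met
4. keg registration log absent → not met
5. managers with responsible-vendor certification 2 < 3 → not met
6. employees with server-training certification 0 < 6 → not met
7. signage compliance review 78 days ago vs limit 60 → not met
8. pregnancy warning notice present → met
9. condition 'sells for on-premises consumption' holds; age-verification audit 40 days ago vs limit 30 → not met
10. hours-of-sale posting absent → not met
11. responsible-vendor training 291 days ago vs limit 365 → met
Not met: 9 of 11

9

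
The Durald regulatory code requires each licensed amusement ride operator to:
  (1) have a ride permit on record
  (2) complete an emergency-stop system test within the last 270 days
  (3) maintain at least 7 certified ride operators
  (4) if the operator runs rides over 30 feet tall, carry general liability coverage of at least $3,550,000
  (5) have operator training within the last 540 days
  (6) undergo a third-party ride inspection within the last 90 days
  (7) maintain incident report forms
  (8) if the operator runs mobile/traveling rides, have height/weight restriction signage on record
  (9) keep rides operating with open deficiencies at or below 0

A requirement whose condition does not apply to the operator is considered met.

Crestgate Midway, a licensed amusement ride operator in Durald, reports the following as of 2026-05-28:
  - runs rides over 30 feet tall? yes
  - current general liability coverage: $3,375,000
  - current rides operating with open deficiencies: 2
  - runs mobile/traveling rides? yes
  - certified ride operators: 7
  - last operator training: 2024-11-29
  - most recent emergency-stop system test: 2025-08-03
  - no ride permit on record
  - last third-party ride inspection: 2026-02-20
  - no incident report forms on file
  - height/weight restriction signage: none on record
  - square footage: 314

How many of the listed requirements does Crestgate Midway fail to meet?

1. ride permit absent → not met
2. emergency-stop system test 298 days ago vs limit 270 → not met
3. certified ride operators 7 ≥ 7 → met
4. condition 'runs rides over 30 feet tall' holds; general liability coverage $3,375,000 < $3,550,000 → not met
5. operator training 545 days ago vs limit 540 → not met
6. third-party ride inspection 97 days ago vs limit 90 → not met
7. incident report forms absent → not met
8. condition 'runs mobile/traveling rides' holds; height/weight restriction signage absent → not met
9. rides operating with open deficiencies 2 > 0 → not met
Not met: 8 of 9

8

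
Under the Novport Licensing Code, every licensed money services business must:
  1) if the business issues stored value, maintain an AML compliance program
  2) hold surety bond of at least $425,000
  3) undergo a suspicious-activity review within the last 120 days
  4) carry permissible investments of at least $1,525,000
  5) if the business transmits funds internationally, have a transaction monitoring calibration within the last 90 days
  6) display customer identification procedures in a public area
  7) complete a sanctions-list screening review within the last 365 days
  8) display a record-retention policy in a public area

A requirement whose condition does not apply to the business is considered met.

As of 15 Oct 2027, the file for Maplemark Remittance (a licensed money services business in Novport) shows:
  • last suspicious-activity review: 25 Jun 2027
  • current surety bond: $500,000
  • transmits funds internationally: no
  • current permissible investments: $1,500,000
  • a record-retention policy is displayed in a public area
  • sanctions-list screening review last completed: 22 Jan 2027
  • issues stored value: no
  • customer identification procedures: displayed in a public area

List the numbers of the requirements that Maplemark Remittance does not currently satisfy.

1. condition 'issues stored value' does not hold → requirement n/a → met
2. surety bond $500,000 ≥ $425,000 → met
3. suspicious-activity review 112 days ago vs limit 120 → met
4. permissible investments $1,500,000 < $1,525,000 → not met
5. condition 'transmits funds internationally' does not hold → requirement n/a → met
6. customer identification procedures present → met
7. sanctions-list screening review 266 days ago vs limit 365 → met
8. record-retention policy present → met
Not met: 4

4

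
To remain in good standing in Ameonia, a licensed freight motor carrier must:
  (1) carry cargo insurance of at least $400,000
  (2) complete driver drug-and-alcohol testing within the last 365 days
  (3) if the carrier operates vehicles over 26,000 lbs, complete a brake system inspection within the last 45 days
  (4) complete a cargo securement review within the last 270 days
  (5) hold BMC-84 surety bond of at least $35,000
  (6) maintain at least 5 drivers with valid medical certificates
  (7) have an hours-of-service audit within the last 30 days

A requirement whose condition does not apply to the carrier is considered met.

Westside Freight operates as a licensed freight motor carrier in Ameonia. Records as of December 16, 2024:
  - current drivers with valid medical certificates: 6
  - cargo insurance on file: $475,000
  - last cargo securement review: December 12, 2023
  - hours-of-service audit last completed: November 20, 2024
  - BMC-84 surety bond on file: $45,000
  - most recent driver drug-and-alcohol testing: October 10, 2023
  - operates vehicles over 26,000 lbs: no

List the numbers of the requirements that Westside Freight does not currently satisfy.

1. cargo insurance $475,000 ≥ $400,000 → met
2. driver drug-and-alcohol testing 433 days ago vs limit 365 → not met
3. condition 'operates vehicles over 26,000 lbs' does not hold → requirement n/a → met
4. cargo securement review 370 days ago vs limit 270 → not met
5. BMC-84 surety bond $45,000 ≥ $35,000 → met
6. drivers with valid medical certificates 6 ≥ 5 → met
7. hours-of-service audit 26 days ago vs limit 30 → met
Not met: 2, 4

2, 4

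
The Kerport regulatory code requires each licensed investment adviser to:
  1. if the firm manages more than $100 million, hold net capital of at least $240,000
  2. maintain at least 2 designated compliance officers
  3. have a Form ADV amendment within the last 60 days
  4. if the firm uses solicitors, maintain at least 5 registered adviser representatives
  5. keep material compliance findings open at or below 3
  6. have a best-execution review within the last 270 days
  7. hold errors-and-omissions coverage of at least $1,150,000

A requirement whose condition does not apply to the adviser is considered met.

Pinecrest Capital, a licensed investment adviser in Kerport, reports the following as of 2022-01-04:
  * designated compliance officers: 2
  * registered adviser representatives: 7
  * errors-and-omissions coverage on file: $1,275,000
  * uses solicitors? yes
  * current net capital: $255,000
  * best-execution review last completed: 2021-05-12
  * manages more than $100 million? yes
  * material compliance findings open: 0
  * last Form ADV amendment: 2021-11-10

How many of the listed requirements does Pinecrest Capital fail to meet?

0

1. condition 'manages more than $100 million' holds; net capital $255,000 ≥ $240,000 → met
2. designated compliance officers 2 ≥ 2 → met
3. Form ADV amendment 55 days ago vs limit 60 → met
4. condition 'uses solicitors' holds; registered adviser representatives 7 ≥ 5 → met
5. material compliance findings open 0 ≤ 3 → met
6. best-execution review 237 days ago vs limit 270 → met
7. errors-and-omissions coverage $1,275,000 ≥ $1,150,000 → met
Not met: 0 of 7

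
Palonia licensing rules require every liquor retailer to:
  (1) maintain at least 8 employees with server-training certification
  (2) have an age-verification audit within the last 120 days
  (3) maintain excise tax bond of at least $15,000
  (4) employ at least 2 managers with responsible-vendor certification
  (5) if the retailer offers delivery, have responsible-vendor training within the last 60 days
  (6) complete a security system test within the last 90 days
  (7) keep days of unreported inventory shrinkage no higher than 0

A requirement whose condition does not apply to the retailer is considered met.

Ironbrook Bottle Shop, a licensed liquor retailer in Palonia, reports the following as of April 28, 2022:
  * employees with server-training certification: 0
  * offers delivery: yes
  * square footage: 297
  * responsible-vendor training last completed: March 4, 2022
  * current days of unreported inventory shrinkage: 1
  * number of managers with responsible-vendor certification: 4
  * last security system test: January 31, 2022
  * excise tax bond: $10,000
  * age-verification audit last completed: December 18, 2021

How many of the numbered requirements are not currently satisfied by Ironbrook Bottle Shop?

1. employees with server-training certification 0 < 8 → not met
2. age-verification audit 131 days ago vs limit 120 → not met
3. excise tax bond $10,000 < $15,000 → not met
4. managers with responsible-vendor certification 4 ≥ 2 → met
5. condition 'offers delivery' holds; responsible-vendor training 55 days ago vs limit 60 → met
6. security system test 87 days ago vs limit 90 → met
7. days of unreported inventory shrinkage 1 > 0 → not met
Not met: 4 of 7

4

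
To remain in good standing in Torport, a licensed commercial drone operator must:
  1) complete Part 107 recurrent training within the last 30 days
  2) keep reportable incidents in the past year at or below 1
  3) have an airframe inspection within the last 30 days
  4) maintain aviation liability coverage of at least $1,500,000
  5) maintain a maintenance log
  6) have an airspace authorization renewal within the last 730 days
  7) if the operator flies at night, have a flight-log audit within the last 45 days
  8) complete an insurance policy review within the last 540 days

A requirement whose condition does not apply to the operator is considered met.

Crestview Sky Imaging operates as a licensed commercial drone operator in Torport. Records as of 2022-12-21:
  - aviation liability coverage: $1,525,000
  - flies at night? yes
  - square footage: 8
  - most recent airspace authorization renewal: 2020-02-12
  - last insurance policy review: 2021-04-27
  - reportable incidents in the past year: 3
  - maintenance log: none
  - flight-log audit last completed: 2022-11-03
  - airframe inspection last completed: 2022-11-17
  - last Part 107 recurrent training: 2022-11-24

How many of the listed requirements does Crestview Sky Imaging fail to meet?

1. Part 107 recurrent training 27 days ago vs limit 30 → met
2. reportable incidents in the past year 3 > 1 → not met
3. airframe inspection 34 days ago vs limit 30 → not met
4. aviation liability coverage $1,525,000 ≥ $1,500,000 → met
5. maintenance log absent → not met
6. airspace authorization renewal 1043 days ago vs limit 730 → not met
7. condition 'flies at night' holds; flight-log audit 48 days ago vs limit 45 → not met
8. insurance policy review 603 days ago vs limit 540 → not met
Not met: 6 of 8

6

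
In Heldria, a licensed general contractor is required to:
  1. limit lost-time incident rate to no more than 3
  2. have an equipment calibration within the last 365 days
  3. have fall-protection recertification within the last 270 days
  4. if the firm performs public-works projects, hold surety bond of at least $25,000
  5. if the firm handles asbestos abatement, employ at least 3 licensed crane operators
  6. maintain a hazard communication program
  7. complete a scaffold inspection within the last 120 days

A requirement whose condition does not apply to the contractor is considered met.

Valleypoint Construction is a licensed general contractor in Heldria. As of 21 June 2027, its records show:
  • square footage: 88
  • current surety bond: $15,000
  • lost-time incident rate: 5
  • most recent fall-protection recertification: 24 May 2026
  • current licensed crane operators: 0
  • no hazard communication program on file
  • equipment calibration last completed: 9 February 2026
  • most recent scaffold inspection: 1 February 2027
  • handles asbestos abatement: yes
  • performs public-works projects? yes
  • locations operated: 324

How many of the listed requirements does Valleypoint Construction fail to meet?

1. lost-time incident rate 5 > 3 → not met
2. equipment calibration 497 days ago vs limit 365 → not met
3. fall-protection recertification 393 days ago vs limit 270 → not met
4. condition 'performs public-works projects' holds; surety bond $15,000 < $25,000 → not met
5. condition 'handles asbestos abatement' holds; licensed crane operators 0 < 3 → not met
6. hazard communication program absent → not met
7. scaffold inspection 140 days ago vs limit 120 → not met
Not met: 7 of 7

7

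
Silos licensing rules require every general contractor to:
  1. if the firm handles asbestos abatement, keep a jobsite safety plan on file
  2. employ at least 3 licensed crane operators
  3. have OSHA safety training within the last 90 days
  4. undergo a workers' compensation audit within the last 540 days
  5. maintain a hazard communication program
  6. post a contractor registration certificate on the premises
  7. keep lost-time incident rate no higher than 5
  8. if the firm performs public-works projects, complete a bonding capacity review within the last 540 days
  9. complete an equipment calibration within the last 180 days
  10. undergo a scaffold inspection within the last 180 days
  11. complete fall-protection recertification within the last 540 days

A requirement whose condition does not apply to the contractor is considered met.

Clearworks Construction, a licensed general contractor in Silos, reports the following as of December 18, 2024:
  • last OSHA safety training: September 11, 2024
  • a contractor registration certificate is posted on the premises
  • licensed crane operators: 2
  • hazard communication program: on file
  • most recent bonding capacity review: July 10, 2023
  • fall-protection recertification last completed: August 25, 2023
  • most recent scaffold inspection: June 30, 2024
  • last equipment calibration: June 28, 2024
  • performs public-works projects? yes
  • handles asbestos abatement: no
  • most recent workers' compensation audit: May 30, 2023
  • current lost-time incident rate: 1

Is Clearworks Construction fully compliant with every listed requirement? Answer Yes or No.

1. condition 'handles asbestos abatement' does not hold → requirement n/a → met
2. licensed crane operators 2 < 3 → not met
3. OSHA safety training 98 days ago vs limit 90 → not met
4. workers' compensation audit 568 days ago vs limit 540 → not met
5. hazard communication program present → met
6. contractor registration certificate present → met
7. lost-time incident rate 1 ≤ 5 → met
8. condition 'performs public-works projects' holds; bonding capacity review 527 days ago vs limit 540 → met
9. equipment calibration 173 days ago vs limit 180 → met
10. scaffold inspection 171 days ago vs limit 180 → met
11. fall-protection recertification 481 days ago vs limit 540 → met
Not met: 2, 3, 4

No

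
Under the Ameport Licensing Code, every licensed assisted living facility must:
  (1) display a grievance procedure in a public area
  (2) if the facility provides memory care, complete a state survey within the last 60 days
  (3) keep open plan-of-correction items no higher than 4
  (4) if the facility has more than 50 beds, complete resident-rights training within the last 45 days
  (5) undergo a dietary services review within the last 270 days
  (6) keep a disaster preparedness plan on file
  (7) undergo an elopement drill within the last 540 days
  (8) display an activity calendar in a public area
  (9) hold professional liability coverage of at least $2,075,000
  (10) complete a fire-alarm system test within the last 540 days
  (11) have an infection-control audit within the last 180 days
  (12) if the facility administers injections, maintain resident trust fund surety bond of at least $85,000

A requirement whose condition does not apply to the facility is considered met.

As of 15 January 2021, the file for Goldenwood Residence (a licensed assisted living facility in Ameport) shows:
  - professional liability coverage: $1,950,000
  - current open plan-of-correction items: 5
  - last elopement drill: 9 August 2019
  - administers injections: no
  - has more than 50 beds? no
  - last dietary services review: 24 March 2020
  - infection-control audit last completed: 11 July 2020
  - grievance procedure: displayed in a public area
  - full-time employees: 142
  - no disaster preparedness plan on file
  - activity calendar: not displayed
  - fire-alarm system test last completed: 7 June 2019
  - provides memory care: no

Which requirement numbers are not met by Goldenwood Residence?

3, 5, 6, 8, 9, 10, 11

1. grievance procedure present → met
2. condition 'provides memory care' does not hold → requirement n/a → met
3. open plan-of-correction items 5 > 4 → not met
4. condition 'has more than 50 beds' does not hold → requirement n/a → met
5. dietary services review 297 days ago vs limit 270 → not met
6. disaster preparedness plan absent → not met
7. elopement drill 525 days ago vs limit 540 → met
8. activity calendar absent → not met
9. professional liability coverage $1,950,000 < $2,075,000 → not met
10. fire-alarm system test 588 days ago vs limit 540 → not met
11. infection-control audit 188 days ago vs limit 180 → not met
12. condition 'administers injections' does not hold → requirement n/a → met
Not met: 3, 5, 6, 8, 9, 10, 11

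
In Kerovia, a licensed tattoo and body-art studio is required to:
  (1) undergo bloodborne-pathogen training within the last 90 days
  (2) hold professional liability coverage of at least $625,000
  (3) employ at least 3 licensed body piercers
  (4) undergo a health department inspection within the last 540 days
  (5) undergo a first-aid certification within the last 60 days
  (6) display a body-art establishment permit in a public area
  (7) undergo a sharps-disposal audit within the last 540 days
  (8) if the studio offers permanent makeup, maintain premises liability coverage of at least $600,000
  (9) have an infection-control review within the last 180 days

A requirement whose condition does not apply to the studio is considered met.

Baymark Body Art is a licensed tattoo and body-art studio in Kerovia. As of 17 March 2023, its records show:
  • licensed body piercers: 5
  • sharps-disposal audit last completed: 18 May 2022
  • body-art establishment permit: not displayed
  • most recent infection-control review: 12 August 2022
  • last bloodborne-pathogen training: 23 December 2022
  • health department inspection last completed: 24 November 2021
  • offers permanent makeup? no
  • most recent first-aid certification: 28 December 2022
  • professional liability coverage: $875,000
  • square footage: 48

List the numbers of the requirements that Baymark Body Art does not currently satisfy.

5, 6, 9

1. bloodborne-pathogen training 84 days ago vs limit 90 → met
2. professional liability coverage $875,000 ≥ $625,000 → met
3. licensed body piercers 5 ≥ 3 → met
4. health department inspection 478 days ago vs limit 540 → met
5. first-aid certification 79 days ago vs limit 60 → not met
6. body-art establishment permit absent → not met
7. sharps-disposal audit 303 days ago vs limit 540 → met
8. condition 'offers permanent makeup' does not hold → requirement n/a → met
9. infection-control review 217 days ago vs limit 180 → not met
Not met: 5, 6, 9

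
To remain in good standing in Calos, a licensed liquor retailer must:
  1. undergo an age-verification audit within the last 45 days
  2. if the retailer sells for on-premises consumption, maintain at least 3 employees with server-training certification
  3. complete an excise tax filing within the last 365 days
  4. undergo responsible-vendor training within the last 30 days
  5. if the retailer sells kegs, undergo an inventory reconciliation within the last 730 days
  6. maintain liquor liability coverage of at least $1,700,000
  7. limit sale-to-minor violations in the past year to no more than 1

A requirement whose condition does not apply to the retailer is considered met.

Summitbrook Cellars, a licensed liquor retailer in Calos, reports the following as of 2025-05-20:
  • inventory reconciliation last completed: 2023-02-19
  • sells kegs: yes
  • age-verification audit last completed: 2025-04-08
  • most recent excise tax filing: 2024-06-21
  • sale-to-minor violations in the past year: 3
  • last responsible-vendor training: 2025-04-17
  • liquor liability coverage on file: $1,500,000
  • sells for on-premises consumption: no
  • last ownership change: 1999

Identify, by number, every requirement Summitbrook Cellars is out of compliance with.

1. age-verification audit 42 days ago vs limit 45 → met
2. condition 'sells for on-premises consumption' does not hold → requirement n/a → met
3. excise tax filing 333 days ago vs limit 365 → met
4. responsible-vendor training 33 days ago vs limit 30 → not met
5. condition 'sells kegs' holds; inventory reconciliation 821 days ago vs limit 730 → not met
6. liquor liability coverage $1,500,000 < $1,700,000 → not met
7. sale-to-minor violations in the past year 3 > 1 → not met
Not met: 4, 5, 6, 7

4, 5, 6, 7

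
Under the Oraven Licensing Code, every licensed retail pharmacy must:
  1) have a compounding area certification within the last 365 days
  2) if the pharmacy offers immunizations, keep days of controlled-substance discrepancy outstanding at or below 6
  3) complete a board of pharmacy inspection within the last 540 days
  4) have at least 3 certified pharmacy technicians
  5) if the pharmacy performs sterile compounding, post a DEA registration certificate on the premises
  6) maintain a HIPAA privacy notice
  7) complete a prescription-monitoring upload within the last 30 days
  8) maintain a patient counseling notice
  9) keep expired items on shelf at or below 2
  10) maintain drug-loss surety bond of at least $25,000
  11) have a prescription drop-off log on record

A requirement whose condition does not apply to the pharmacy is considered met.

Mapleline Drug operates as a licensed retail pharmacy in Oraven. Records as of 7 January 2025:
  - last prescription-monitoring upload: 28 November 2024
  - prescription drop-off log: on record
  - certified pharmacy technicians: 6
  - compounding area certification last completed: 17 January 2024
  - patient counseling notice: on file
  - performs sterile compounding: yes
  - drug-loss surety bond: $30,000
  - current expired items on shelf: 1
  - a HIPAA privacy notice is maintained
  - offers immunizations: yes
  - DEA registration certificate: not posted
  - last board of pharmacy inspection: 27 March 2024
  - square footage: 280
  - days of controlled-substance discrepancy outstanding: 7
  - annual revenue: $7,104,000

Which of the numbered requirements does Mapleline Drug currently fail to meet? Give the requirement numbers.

1. compounding area certification 356 days ago vs limit 365 → met
2. condition 'offers immunizations' holds; days of controlled-substance discrepancy outstanding 7 > 6 → not met
3. board of pharmacy inspection 286 days ago vs limit 540 → met
4. certified pharmacy technicians 6 ≥ 3 → met
5. condition 'performs sterile compounding' holds; DEA registration certificate absent → not met
6. HIPAA privacy notice present → met
7. prescription-monitoring upload 40 days ago vs limit 30 → not met
8. patient counseling notice present → met
9. expired items on shelf 1 ≤ 2 → met
10. drug-loss surety bond $30,000 ≥ $25,000 → met
11. prescription drop-off log present → met
Not met: 2, 5, 7

2, 5, 7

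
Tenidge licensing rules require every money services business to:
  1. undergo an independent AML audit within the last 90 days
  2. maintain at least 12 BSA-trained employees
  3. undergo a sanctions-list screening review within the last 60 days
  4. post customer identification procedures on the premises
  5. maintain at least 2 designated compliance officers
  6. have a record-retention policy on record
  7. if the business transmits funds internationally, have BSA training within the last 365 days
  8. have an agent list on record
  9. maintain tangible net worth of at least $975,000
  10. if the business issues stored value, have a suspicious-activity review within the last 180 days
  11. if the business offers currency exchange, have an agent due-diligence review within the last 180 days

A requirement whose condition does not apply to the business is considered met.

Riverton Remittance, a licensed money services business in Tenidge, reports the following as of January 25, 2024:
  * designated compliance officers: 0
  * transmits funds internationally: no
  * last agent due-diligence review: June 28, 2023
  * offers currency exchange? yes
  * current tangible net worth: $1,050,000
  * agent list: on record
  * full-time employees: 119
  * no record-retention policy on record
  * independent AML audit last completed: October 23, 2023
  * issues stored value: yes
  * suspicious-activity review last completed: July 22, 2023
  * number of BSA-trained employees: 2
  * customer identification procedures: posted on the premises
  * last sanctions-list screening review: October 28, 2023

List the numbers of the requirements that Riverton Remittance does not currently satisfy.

1, 2, 3, 5, 6, 10, 11

1. independent AML audit 94 days ago vs limit 90 → not met
2. BSA-trained employees 2 < 12 → not met
3. sanctions-list screening review 89 days ago vs limit 60 → not met
4. customer identification procedures present → met
5. designated compliance officers 0 < 2 → not met
6. record-retention policy absent → not met
7. condition 'transmits funds internationally' does not hold → requirement n/a → met
8. agent list present → met
9. tangible net worth $1,050,000 ≥ $975,000 → met
10. condition 'issues stored value' holds; suspicious-activity review 187 days ago vs limit 180 → not met
11. condition 'offers currency exchange' holds; agent due-diligence review 211 days ago vs limit 180 → not met
Not met: 1, 2, 3, 5, 6, 10, 11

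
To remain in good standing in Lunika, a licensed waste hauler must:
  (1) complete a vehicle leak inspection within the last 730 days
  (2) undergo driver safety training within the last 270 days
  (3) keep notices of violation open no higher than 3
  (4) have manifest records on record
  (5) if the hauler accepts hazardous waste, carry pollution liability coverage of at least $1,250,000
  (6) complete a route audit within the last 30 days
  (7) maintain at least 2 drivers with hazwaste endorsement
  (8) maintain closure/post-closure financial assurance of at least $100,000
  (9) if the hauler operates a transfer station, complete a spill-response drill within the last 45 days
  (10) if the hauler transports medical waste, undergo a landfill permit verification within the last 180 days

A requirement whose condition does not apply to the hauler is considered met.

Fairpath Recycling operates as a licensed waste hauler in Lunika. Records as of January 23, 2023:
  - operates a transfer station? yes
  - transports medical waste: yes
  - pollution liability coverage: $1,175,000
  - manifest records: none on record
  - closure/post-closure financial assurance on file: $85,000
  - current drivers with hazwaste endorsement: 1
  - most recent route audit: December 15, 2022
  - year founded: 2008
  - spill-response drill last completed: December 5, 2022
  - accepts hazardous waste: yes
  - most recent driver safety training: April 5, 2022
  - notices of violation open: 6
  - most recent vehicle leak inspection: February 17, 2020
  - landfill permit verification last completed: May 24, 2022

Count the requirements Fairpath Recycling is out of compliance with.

10

1. vehicle leak inspection 1071 days ago vs limit 730 → not met
2. driver safety training 293 days ago vs limit 270 → not met
3. notices of violation open 6 > 3 → not met
4. manifest records absent → not met
5. condition 'accepts hazardous waste' holds; pollution liability coverage $1,175,000 < $1,250,000 → not met
6. route audit 39 days ago vs limit 30 → not met
7. drivers with hazwaste endorsement 1 < 2 → not met
8. closure/post-closure financial assurance $85,000 < $100,000 → not met
9. condition 'operates a transfer station' holds; spill-response drill 49 days ago vs limit 45 → not met
10. condition 'transports medical waste' holds; landfill permit verification 244 days ago vs limit 180 → not met
Not met: 10 of 10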